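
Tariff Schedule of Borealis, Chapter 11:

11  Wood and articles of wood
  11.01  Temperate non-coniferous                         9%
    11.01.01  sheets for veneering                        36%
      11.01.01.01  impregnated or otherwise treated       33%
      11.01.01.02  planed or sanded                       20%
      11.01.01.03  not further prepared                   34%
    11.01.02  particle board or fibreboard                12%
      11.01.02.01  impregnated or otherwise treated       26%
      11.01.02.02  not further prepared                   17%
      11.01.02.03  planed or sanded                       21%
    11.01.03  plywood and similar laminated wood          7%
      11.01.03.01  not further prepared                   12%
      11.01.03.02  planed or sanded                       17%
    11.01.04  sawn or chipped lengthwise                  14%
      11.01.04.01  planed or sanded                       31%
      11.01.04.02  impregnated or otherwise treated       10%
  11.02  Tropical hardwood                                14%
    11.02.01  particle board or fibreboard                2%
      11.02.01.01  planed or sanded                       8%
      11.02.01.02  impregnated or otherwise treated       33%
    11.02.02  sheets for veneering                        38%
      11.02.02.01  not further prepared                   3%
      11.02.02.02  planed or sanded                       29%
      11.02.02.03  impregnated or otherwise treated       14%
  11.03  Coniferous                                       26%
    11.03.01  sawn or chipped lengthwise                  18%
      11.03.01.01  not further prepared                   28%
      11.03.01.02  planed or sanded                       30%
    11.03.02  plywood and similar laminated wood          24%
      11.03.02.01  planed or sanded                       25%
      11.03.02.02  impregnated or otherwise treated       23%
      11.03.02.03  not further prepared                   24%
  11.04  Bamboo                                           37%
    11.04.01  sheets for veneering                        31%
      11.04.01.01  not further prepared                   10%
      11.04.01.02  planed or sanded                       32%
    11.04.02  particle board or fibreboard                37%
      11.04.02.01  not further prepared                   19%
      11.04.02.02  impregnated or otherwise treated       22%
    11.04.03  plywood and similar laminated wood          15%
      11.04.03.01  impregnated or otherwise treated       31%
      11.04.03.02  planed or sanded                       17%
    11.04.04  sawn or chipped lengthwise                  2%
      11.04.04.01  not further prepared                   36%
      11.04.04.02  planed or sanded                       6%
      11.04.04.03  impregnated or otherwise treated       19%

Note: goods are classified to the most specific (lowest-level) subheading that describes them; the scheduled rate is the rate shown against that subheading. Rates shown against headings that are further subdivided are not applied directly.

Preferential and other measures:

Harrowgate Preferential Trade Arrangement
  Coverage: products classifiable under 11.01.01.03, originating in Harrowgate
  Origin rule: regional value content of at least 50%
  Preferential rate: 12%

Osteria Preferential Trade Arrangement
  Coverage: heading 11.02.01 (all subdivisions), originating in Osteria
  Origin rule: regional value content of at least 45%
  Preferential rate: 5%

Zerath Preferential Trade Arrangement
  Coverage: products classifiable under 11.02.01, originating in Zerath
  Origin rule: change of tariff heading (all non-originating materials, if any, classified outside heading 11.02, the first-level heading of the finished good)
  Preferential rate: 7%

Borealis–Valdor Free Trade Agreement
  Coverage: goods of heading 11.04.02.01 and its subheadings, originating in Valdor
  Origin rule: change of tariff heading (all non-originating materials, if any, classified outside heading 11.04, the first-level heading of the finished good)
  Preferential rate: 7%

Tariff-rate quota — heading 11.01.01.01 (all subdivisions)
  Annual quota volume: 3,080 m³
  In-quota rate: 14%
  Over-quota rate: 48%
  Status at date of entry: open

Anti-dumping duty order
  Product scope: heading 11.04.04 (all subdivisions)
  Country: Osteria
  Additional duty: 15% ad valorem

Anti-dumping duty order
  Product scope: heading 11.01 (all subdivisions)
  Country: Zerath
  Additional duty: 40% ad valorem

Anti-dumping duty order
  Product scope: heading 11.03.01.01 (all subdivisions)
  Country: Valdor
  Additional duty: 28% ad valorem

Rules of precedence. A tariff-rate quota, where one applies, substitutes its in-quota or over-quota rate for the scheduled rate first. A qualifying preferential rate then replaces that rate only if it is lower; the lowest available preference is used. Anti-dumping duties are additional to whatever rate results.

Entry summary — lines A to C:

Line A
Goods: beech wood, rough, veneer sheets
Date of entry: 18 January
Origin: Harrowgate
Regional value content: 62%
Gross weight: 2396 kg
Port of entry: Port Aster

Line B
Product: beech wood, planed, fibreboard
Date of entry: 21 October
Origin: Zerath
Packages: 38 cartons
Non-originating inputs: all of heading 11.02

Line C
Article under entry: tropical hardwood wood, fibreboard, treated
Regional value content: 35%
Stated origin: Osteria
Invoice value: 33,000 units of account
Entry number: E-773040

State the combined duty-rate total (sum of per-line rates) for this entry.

Line A: beech → 11.01; veneer sheets → 11.01.01; rough → 11.01.01.03. Scheduled 34%. Harrowgate agreement on 11.01.01.03: RVC ≥ 50% → 12% available; preferential 12%. → 12%.
Line B: beech → 11.01; fibreboard → 11.01.02; planed → 11.01.02.03. Scheduled 21%. Zerath agreement on 11.02.01: 11.01.02.03 not covered; anti-dumping (Zerath, 11.01): +40%; total 21% + 40% = 61%. → 61%.
Line C: tropical hardwood → 11.02; fibreboard → 11.02.01; treated → 11.02.01.02. Scheduled 33%. Osteria agreement on 11.02.01: RVC < 45%. → 33%.
Sum: 12% + 61% + 33% = 106%.

106%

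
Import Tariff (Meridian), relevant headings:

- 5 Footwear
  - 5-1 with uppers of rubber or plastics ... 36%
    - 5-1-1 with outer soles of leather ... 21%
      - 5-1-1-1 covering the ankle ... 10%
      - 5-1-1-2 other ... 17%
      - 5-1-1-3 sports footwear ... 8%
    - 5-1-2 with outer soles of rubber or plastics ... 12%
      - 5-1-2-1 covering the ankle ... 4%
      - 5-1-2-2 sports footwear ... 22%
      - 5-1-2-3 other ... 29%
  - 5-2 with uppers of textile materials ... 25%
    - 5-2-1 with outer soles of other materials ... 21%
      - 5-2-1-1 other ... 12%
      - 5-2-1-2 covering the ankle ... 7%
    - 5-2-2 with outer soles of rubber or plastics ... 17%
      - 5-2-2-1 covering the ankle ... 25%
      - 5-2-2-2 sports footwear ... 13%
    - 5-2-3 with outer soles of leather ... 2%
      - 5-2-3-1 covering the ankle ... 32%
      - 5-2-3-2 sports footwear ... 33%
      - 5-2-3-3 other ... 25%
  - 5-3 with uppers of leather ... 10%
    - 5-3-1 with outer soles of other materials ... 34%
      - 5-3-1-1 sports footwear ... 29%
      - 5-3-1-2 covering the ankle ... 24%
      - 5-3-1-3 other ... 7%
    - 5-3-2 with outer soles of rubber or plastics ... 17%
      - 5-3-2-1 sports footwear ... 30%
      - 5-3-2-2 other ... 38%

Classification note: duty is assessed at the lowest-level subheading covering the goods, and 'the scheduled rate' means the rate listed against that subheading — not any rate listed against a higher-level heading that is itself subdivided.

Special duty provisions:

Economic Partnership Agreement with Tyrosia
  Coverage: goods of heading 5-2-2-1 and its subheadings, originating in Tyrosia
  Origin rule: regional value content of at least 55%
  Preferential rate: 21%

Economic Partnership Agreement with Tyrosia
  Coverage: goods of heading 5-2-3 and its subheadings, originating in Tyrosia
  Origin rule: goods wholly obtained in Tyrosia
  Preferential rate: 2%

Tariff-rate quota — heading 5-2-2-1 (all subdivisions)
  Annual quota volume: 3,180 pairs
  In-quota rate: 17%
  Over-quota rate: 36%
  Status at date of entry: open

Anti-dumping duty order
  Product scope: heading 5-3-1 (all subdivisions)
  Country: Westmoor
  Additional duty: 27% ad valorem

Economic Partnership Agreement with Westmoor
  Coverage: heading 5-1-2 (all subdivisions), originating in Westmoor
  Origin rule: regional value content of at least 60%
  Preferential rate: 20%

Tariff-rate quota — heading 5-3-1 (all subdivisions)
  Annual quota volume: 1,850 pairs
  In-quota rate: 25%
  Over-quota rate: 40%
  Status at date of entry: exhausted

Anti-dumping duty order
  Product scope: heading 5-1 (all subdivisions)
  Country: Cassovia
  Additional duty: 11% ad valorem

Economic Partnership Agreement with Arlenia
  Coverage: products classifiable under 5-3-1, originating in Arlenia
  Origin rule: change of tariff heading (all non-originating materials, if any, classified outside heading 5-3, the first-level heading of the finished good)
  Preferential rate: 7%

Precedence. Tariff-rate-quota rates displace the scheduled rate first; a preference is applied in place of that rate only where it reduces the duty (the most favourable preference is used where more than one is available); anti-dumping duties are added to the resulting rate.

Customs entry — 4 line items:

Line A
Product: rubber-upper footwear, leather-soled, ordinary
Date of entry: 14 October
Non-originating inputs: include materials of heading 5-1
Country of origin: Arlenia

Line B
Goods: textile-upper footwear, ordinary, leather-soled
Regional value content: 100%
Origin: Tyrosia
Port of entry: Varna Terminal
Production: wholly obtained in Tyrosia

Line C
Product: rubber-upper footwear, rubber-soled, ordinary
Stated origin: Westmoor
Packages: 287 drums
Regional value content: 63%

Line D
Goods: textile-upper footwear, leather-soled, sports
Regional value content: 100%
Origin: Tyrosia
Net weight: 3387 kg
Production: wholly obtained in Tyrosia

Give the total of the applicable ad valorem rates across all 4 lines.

41%

Line A: rubber-upper → 5-1; leather-soled → 5-1-1; ordinary → 5-1-1-2. Scheduled 17%. Arlenia agreement on 5-3-1: 5-1-1-2 not covered. → 17%.
Line B: textile-upper → 5-2; leather-soled → 5-2-3; ordinary → 5-2-3-3. Scheduled 25%. Tyrosia agreement on 5-2-2-1: 5-2-3-3 not covered; Tyrosia agreement on 5-2-3: wholly obtained → 2% available; preferential 2%. → 2%.
Line C: rubber-upper → 5-1; rubber-soled → 5-1-2; ordinary → 5-1-2-3. Scheduled 29%. Westmoor agreement on 5-1-2: RVC ≥ 60% → 20% available; preferential 20%. → 20%.
Line D: textile-upper → 5-2; leather-soled → 5-2-3; sports → 5-2-3-2. Scheduled 33%. Tyrosia agreement on 5-2-2-1: 5-2-3-2 not covered; Tyrosia agreement on 5-2-3: wholly obtained → 2% available; preferential 2%. → 2%.
Sum: 17% + 2% + 20% + 2% = 41%.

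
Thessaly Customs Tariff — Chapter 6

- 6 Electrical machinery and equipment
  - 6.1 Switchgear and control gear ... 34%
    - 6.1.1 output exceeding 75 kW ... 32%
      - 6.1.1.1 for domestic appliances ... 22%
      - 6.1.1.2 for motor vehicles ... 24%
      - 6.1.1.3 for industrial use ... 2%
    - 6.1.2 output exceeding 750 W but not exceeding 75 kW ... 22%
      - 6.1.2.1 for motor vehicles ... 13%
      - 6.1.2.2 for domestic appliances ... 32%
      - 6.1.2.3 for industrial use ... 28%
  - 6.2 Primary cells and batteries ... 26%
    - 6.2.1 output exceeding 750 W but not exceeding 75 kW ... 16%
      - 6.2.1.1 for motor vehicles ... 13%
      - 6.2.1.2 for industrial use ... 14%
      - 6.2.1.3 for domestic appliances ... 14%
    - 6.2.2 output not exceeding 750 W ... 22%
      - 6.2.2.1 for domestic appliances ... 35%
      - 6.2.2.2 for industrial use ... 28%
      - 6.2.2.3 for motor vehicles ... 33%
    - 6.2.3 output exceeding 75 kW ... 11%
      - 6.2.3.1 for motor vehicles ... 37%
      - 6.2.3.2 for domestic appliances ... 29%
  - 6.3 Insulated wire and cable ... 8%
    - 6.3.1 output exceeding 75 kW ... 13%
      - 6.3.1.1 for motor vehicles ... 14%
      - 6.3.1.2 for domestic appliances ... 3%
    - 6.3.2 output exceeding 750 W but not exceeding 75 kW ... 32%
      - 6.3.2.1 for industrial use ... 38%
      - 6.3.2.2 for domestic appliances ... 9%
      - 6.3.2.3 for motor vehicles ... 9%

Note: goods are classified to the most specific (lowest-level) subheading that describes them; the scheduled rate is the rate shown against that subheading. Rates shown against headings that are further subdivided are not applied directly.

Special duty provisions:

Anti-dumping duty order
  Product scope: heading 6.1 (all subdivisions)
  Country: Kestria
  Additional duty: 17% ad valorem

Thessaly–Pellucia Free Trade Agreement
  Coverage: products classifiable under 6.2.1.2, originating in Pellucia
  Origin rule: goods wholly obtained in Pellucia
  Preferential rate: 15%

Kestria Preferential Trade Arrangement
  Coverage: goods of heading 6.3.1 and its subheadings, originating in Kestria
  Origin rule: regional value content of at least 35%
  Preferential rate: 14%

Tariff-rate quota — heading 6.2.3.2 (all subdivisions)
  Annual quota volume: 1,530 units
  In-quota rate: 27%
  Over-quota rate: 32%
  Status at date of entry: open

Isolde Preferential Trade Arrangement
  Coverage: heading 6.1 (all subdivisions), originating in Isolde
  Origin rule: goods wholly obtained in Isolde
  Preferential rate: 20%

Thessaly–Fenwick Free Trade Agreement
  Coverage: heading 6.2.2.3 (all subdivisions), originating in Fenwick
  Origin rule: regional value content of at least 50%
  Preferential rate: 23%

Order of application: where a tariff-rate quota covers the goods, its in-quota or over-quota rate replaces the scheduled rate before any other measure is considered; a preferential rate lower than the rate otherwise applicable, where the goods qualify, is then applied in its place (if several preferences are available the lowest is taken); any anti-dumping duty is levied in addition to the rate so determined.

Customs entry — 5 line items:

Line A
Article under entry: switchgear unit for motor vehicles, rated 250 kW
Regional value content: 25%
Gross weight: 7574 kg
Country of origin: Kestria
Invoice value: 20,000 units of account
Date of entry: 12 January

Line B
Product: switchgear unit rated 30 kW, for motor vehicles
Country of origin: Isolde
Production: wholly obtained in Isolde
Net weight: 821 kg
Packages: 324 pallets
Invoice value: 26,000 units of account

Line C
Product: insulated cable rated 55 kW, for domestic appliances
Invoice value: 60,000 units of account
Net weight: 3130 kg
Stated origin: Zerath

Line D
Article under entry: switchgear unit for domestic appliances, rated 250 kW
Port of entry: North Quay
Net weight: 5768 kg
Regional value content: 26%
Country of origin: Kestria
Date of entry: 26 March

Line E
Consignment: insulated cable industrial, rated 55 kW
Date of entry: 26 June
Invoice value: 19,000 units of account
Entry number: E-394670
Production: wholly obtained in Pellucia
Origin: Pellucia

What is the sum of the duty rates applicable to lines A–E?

140%

Line A: switchgear unit → 6.1; rated 250 kW → 6.1.1; for motor vehicles → 6.1.1.2. Scheduled 24%. Kestria agreement on 6.3.1: 6.1.1.2 not covered; anti-dumping (Kestria, 6.1): +17%; total 24% + 17% = 41%. → 41%.
Line B: switchgear unit → 6.1; rated 30 kW → 6.1.2; for motor vehicles → 6.1.2.1. Scheduled 13%. Isolde agreement on 6.1: wholly obtained → 20% available; preference 20% not lower than 13% → no reduction. → 13%.
Line C: insulated cable → 6.3; rated 55 kW → 6.3.2; for domestic appliances → 6.3.2.2. Scheduled 9%. No special measure applies. → 9%.
Line D: switchgear unit → 6.1; rated 250 kW → 6.1.1; for domestic appliances → 6.1.1.1. Scheduled 22%. Kestria agreement on 6.3.1: 6.1.1.1 not covered; anti-dumping (Kestria, 6.1): +17%; total 22% + 17% = 39%. → 39%.
Line E: insulated cable → 6.3; rated 55 kW → 6.3.2; industrial → 6.3.2.1. Scheduled 38%. Pellucia agreement on 6.2.1.2: 6.3.2.1 not covered. → 38%.
Sum: 41% + 13% + 9% + 39% + 38% = 140%.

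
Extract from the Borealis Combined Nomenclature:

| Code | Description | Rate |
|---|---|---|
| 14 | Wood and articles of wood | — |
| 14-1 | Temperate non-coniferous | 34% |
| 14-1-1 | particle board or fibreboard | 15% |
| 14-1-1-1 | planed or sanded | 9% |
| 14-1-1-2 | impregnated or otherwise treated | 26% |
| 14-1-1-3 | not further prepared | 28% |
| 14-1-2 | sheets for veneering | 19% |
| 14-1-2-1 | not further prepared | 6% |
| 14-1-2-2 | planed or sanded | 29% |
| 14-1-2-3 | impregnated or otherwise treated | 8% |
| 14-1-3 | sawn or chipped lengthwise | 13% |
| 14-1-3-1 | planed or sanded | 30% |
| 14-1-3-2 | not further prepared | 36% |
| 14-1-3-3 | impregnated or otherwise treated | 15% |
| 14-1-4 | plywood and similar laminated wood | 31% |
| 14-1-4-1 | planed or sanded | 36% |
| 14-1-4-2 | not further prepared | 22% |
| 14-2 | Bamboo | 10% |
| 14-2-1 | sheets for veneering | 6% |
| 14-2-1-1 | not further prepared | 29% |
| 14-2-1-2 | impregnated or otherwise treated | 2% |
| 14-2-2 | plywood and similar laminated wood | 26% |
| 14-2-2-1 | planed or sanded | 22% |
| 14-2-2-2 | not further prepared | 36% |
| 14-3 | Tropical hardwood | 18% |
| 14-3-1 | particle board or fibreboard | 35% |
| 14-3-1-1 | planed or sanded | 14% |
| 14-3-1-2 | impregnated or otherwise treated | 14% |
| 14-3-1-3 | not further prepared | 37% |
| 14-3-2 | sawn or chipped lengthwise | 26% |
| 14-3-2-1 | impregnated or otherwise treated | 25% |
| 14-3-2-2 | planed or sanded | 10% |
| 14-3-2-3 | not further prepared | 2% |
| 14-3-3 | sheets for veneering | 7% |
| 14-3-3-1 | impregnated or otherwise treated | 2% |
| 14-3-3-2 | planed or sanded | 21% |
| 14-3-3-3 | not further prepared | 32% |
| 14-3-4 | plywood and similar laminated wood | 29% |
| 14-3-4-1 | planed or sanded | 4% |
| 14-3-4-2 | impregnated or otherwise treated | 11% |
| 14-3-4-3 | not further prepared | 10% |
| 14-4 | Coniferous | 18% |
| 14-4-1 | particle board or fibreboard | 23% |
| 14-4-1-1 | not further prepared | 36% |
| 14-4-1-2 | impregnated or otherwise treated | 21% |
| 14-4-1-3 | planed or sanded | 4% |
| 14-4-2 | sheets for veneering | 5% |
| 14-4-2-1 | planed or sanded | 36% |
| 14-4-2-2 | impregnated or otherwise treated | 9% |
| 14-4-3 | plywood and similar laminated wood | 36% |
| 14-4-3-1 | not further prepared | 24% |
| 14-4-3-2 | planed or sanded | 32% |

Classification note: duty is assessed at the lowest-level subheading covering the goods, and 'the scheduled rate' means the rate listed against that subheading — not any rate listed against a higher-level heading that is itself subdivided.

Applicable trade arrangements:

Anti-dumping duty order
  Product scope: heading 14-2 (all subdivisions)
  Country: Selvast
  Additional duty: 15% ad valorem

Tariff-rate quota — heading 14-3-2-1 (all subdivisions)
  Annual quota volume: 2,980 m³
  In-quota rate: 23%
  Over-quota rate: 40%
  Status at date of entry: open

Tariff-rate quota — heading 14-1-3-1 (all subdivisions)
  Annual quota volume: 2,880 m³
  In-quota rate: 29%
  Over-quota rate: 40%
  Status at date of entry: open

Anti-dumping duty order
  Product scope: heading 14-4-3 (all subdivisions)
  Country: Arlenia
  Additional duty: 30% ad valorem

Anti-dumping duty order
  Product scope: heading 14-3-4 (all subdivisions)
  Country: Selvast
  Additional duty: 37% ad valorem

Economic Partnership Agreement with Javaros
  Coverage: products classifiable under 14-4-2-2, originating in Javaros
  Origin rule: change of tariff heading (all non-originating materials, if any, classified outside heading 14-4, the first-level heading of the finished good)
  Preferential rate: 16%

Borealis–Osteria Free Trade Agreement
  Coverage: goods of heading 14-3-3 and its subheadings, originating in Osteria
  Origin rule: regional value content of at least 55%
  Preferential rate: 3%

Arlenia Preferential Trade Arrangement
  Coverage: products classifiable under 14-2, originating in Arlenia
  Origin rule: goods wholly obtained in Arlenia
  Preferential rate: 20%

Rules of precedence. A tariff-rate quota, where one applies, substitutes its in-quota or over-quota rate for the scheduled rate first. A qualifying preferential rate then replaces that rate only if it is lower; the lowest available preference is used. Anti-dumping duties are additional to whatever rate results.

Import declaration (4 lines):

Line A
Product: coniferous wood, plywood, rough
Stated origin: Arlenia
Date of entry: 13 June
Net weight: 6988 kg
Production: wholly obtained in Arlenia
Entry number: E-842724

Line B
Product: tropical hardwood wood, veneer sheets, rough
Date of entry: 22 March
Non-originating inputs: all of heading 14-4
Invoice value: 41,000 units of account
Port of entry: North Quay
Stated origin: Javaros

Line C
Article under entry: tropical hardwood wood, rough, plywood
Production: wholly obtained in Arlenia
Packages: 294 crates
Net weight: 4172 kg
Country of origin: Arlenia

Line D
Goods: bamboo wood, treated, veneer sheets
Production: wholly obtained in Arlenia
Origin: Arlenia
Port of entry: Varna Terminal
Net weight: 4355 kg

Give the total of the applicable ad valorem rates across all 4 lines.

Line A: coniferous → 14-4; plywood → 14-4-3; rough → 14-4-3-1. Scheduled 24%. Arlenia agreement on 14-2: 14-4-3-1 not covered; anti-dumping (Arlenia, 14-4-3): +30%; total 24% + 30% = 54%. → 54%.
Line B: tropical hardwood → 14-3; veneer sheets → 14-3-3; rough → 14-3-3-3. Scheduled 32%. Javaros agreement on 14-4-2-2: 14-3-3-3 not covered. → 32%.
Line C: tropical hardwood → 14-3; plywood → 14-3-4; rough → 14-3-4-3. Scheduled 10%. Arlenia agreement on 14-2: 14-3-4-3 not covered. → 10%.
Line D: bamboo → 14-2; veneer sheets → 14-2-1; treated → 14-2-1-2. Scheduled 2%. Arlenia agreement on 14-2: wholly obtained → 20% available; preference 20% not lower than 2% → no reduction. → 2%.
Sum: 54% + 32% + 10% + 2% = 98%.

98%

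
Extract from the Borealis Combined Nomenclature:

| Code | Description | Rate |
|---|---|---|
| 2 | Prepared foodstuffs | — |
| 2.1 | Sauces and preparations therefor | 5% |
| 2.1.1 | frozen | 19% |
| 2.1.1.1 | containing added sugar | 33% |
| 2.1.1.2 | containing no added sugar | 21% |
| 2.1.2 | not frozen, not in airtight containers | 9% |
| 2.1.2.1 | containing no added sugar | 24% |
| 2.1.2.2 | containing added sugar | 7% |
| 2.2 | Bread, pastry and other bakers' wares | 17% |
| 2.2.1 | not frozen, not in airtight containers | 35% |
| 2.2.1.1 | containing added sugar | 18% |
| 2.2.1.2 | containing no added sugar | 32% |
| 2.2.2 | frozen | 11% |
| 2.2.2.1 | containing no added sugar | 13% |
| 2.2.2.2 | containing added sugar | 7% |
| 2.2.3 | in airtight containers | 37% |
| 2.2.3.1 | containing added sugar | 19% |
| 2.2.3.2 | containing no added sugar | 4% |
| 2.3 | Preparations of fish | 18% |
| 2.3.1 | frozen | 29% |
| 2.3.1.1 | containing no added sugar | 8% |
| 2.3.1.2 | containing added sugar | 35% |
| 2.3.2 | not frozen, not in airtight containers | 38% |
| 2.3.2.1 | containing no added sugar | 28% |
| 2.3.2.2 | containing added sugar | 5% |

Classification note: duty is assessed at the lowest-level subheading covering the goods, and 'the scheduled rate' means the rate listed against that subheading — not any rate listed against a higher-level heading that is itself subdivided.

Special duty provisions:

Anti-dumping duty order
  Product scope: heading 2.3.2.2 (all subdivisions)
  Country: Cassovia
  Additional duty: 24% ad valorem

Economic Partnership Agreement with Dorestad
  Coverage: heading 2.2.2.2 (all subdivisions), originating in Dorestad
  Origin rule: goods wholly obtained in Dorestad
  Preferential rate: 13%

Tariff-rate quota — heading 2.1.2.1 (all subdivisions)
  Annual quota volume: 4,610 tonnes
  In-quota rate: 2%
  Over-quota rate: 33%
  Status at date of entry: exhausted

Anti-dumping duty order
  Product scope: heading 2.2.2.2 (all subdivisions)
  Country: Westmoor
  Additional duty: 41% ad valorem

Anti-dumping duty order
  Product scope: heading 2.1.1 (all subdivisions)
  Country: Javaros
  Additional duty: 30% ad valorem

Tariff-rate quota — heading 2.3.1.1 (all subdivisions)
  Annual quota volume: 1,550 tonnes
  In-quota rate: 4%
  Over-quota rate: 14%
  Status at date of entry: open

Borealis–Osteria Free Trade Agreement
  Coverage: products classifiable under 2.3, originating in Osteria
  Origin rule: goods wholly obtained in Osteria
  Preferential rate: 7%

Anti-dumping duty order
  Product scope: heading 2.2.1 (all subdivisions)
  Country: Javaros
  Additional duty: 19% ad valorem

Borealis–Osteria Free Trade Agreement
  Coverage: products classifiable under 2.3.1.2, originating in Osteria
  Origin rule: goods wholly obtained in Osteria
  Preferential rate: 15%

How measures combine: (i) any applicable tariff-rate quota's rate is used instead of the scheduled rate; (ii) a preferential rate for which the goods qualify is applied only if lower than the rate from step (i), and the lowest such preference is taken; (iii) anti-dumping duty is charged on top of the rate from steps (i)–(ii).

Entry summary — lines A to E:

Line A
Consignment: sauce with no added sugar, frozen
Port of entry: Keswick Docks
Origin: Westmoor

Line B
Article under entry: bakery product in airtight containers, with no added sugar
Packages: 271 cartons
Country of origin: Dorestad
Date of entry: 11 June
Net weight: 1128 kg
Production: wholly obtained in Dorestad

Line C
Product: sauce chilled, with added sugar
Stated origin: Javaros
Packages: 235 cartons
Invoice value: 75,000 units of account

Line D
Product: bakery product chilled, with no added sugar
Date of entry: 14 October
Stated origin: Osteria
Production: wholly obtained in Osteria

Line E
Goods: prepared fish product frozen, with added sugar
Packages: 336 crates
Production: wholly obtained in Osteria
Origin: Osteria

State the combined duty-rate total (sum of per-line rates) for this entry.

71%

Line A: sauce → 2.1; frozen → 2.1.1; with no added sugar → 2.1.1.2. Scheduled 21%. No special measure applies. → 21%.
Line B: bakery product → 2.2; in airtight containers → 2.2.3; with no added sugar → 2.2.3.2. Scheduled 4%. Dorestad agreement on 2.2.2.2: 2.2.3.2 not covered. → 4%.
Line C: sauce → 2.1; chilled → 2.1.2; with added sugar → 2.1.2.2. Scheduled 7%. No special measure applies. → 7%.
Line D: bakery product → 2.2; chilled → 2.2.1; with no added sugar → 2.2.1.2. Scheduled 32%. Osteria agreement on 2.3: 2.2.1.2 not covered; Osteria agreement on 2.3.1.2: 2.2.1.2 not covered. → 32%.
Line E: prepared fish product → 2.3; frozen → 2.3.1; with added sugar → 2.3.1.2. Scheduled 35%. Osteria agreement on 2.3: wholly obtained → 7% available; Osteria agreement on 2.3.1.2: wholly obtained → 15% available; preferential 7%. → 7%.
Sum: 21% + 4% + 7% + 32% + 7% = 71%.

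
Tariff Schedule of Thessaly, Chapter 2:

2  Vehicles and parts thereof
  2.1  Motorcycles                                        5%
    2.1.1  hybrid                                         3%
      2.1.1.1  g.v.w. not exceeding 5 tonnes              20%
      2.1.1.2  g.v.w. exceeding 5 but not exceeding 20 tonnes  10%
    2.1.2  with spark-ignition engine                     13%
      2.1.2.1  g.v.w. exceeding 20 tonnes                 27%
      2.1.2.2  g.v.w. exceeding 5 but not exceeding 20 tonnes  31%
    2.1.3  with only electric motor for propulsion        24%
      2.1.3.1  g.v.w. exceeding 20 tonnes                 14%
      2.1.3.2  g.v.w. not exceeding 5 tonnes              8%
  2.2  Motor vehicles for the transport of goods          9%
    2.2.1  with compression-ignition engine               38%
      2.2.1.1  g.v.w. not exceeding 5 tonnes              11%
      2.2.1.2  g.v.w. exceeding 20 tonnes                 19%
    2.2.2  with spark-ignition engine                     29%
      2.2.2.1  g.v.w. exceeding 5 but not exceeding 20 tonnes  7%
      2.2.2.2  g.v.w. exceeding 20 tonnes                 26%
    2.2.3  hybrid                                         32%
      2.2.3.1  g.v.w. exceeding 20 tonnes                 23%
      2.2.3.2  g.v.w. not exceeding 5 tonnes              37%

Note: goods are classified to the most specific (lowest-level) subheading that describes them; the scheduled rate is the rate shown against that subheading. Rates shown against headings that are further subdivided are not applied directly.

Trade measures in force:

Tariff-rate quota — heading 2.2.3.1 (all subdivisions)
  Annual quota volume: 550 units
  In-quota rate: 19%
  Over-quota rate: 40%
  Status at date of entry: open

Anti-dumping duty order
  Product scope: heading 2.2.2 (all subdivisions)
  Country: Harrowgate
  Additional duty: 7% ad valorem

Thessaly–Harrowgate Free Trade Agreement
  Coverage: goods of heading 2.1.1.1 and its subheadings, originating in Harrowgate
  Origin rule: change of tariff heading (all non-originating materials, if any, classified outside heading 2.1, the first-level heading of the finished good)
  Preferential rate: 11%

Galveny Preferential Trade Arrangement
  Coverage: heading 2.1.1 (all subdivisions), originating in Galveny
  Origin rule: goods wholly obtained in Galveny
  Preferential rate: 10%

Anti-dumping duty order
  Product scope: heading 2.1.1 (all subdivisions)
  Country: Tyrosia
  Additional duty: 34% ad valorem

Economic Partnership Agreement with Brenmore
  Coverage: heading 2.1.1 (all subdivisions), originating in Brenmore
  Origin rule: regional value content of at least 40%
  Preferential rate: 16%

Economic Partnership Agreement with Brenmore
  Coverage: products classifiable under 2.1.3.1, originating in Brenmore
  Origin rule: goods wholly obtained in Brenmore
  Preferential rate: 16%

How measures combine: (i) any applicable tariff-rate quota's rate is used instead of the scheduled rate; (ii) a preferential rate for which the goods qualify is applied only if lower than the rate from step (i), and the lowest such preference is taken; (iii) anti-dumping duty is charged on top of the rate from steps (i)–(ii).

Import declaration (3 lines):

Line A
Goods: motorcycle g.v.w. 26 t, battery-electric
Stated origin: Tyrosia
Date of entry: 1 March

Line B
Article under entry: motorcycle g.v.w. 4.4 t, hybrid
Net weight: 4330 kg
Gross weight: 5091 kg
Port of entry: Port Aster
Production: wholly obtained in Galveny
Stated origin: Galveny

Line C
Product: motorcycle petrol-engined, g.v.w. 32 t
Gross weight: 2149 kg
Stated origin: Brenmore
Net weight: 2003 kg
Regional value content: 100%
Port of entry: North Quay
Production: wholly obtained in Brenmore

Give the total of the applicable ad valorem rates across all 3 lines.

51%

Line A: motorcycle → 2.1; battery-electric → 2.1.3; g.v.w. 26 t → 2.1.3.1. Scheduled 14%. No special measure applies. → 14%.
Line B: motorcycle → 2.1; hybrid → 2.1.1; g.v.w. 4.4 t → 2.1.1.1. Scheduled 20%. Galveny agreement on 2.1.1: wholly obtained → 10% available; preferential 10%. → 10%.
Line C: motorcycle → 2.1; petrol-engined → 2.1.2; g.v.w. 32 t → 2.1.2.1. Scheduled 27%. Brenmore agreement on 2.1.1: 2.1.2.1 not covered; Brenmore agreement on 2.1.3.1: 2.1.2.1 not covered. → 27%.
Sum: 14% + 10% + 27% = 51%.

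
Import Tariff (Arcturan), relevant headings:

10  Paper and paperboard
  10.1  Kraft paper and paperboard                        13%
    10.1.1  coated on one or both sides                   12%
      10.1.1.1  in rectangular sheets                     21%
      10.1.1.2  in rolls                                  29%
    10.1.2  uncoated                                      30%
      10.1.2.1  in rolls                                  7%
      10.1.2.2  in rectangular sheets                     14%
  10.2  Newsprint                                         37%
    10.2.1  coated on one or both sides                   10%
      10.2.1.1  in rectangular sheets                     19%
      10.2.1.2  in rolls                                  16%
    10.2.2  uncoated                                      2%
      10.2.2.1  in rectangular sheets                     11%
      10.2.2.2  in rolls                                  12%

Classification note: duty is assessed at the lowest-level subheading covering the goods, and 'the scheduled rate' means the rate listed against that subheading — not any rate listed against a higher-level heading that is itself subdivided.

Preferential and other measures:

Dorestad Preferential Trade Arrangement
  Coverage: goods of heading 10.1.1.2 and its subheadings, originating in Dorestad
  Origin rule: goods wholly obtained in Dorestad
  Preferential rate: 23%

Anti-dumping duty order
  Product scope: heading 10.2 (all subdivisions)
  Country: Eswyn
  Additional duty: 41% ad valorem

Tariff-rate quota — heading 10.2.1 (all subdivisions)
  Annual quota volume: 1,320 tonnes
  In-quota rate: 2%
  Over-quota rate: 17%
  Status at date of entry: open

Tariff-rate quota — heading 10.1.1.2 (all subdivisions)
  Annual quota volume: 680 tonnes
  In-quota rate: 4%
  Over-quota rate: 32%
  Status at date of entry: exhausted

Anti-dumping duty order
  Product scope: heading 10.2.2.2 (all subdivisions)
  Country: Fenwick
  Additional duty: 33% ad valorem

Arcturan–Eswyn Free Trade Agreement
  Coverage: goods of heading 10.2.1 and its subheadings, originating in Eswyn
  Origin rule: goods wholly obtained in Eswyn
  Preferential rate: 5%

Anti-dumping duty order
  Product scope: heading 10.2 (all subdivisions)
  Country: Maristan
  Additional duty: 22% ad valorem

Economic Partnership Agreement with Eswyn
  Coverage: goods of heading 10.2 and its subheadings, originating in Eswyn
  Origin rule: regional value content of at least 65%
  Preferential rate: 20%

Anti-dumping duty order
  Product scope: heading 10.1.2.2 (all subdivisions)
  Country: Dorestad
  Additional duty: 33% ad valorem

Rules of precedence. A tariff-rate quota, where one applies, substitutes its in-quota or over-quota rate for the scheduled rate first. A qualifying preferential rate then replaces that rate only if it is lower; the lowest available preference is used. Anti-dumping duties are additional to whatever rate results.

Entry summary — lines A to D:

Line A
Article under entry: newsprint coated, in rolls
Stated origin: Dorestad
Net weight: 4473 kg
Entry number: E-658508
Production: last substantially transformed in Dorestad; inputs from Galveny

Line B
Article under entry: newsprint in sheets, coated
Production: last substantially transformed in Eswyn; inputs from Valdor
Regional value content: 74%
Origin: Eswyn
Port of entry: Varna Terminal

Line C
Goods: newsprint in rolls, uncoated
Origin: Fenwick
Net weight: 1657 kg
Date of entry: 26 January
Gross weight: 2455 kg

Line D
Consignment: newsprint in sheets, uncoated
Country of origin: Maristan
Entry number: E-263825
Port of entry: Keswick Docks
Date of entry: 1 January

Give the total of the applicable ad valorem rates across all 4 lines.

123%

Line A: newsprint → 10.2; coated → 10.2.1; in rolls → 10.2.1.2. Scheduled 16%. quota on 10.2.1 open → in-quota 2%; Dorestad agreement on 10.1.1.2: 10.2.1.2 not covered. → 2%.
Line B: newsprint → 10.2; coated → 10.2.1; in sheets → 10.2.1.1. Scheduled 19%. quota on 10.2.1 open → in-quota 2%; Eswyn agreement on 10.2.1: not wholly obtained; Eswyn agreement on 10.2: RVC ≥ 65% → 20% available; preference 20% not lower than 2% → no reduction; anti-dumping (Eswyn, 10.2): +41%; total 2% + 41% = 43%. → 43%.
Line C: newsprint → 10.2; uncoated → 10.2.2; in rolls → 10.2.2.2. Scheduled 12%. anti-dumping (Fenwick, 10.2.2.2): +33%; total 12% + 33% = 45%. → 45%.
Line D: newsprint → 10.2; uncoated → 10.2.2; in sheets → 10.2.2.1. Scheduled 11%. anti-dumping (Maristan, 10.2): +22%; total 11% + 22% = 33%. → 33%.
Sum: 2% + 43% + 45% + 33% = 123%.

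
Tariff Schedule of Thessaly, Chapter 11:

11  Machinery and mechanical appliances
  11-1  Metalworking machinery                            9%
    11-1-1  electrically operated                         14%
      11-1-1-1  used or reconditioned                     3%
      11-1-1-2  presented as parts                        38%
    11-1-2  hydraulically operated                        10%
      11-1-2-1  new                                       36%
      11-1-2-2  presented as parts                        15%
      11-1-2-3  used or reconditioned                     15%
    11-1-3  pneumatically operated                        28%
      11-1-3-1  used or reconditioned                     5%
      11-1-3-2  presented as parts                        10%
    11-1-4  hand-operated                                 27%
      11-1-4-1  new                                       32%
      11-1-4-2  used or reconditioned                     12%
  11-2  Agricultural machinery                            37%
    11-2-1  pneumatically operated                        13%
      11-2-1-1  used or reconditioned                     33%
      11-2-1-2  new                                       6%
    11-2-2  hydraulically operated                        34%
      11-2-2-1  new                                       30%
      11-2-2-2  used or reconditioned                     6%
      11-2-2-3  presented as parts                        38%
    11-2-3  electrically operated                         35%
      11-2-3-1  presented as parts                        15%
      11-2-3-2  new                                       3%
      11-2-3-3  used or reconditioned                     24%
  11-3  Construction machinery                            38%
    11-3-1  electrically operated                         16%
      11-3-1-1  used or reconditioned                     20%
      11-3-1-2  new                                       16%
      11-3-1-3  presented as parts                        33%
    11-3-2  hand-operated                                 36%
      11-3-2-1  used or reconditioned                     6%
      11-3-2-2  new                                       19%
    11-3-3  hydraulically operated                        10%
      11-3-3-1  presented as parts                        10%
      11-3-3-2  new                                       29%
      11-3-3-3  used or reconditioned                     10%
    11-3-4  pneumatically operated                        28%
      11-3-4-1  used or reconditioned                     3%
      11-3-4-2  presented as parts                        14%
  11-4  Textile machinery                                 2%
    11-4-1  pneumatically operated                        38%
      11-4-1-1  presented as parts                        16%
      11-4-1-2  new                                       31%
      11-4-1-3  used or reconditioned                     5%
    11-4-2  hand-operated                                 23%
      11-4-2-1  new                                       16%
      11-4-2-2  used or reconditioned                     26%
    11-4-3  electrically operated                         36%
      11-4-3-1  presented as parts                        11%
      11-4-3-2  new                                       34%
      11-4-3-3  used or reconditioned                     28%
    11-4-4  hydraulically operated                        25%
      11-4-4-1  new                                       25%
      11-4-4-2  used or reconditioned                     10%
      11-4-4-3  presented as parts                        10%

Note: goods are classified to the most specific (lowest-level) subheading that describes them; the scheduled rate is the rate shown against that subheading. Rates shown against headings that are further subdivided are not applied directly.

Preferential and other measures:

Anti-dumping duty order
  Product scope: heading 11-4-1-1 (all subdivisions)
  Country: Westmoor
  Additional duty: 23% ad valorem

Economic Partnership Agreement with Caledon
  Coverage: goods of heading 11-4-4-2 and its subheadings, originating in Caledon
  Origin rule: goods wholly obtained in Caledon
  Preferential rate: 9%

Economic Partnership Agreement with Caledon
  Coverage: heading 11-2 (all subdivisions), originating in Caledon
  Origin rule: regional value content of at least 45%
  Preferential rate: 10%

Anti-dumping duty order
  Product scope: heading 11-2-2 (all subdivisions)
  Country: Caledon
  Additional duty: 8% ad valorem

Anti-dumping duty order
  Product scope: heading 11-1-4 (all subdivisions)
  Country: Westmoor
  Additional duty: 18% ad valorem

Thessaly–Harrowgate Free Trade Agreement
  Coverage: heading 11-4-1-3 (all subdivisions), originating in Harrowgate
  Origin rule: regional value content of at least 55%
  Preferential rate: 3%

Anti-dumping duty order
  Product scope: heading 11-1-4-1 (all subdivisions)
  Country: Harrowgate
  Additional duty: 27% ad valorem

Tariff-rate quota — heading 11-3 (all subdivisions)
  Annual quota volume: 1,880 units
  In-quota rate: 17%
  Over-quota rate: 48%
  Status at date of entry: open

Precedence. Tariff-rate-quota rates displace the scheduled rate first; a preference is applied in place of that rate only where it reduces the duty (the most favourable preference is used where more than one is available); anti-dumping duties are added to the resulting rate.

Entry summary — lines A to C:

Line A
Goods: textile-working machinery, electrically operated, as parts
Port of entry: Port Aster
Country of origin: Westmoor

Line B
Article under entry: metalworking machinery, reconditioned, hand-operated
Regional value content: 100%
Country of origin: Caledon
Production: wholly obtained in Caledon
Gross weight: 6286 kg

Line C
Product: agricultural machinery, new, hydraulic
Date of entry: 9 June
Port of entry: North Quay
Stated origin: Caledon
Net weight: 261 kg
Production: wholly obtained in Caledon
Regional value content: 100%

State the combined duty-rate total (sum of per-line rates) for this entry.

Line A: textile-working → 11-4; electrically operated → 11-4-3; as parts → 11-4-3-1. Scheduled 11%. No special measure applies. → 11%.
Line B: metalworking → 11-1; hand-operated → 11-1-4; reconditioned → 11-1-4-2. Scheduled 12%. Caledon agreement on 11-4-4-2: 11-1-4-2 not covered; Caledon agreement on 11-2: 11-1-4-2 not covered. → 12%.
Line C: agricultural → 11-2; hydraulic → 11-2-2; new → 11-2-2-1. Scheduled 30%. Caledon agreement on 11-4-4-2: 11-2-2-1 not covered; Caledon agreement on 11-2: RVC ≥ 45% → 10% available; preferential 10%; anti-dumping (Caledon, 11-2-2): +8%; total 10% + 8% = 18%. → 18%.
Sum: 11% + 12% + 18% = 41%.

41%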